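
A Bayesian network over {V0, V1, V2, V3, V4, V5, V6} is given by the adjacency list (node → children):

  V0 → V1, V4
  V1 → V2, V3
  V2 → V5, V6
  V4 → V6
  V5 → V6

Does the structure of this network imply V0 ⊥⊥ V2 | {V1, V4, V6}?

Enumerating the 3 paths from V0 to V2 and testing each for blocking by {V1, V4, V6}:
Path 1: V0 → V1 → V2
  V1 is a chain here and V1 is conditioned on, so the path is blocked at V1.
Path 2: V0 → V4 → V6 ← V2
  V4 is a chain here and V4 is conditioned on, so the path is blocked at V4.
Path 3: V0 → V4 → V6 ← V5 ← V2
  V4 is a chain here and V4 is conditioned on, so the path is blocked at V4.
All paths are blocked; V0 ⊥ V2 | {V1, V4, V6} holds.

Yes — V0 and V2 are d-separated given {V1, V4, V6}.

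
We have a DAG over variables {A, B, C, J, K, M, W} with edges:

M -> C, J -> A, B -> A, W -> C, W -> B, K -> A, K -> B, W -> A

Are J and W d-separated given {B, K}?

We examine all 3 paths between J and W:
Path 1: J → A ← W
  A is a collider here and neither A nor any of its descendants is conditioned on, so the collider stays closed — the path is blocked at A.
Path 2: J → A ← B ← W
  A is a collider here and neither A nor any of its descendants is conditioned on, so the collider stays closed — the path is blocked at A.
Path 3: J → A ← K → B ← W
  A is a collider here and neither A nor any of its descendants is conditioned on, so the collider stays closed — the path is blocked at A.
All paths are blocked; J ⊥ W | {B, K} holds.

Yes — J and W are d-separated given {B, K}.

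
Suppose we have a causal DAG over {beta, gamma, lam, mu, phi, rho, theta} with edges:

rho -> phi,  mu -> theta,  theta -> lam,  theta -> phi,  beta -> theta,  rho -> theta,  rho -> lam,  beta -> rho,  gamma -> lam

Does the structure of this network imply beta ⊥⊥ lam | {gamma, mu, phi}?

No

6 paths connect beta and lam; each must be blocked for d-separation to hold:
Path 1: beta → rho → lam
  rho is a chain and rho is not conditioned on — no node blocks this path, so it is active.
Path 2: beta → rho → phi ← theta → lam
  rho is a chain and rho is not conditioned on; phi is a collider and phi is conditioned on, which opens it; theta is a fork and theta is not conditioned on — no node blocks this path, so it is active.
Path 3: beta → rho → theta → lam
  rho is a chain and rho is not conditioned on; theta is a chain and theta is not conditioned on — no node blocks this path, so it is active.
Path 4: beta → theta → lam
  theta is a chain and theta is not conditioned on — no node blocks this path, so it is active.
Path 5: beta → theta ← rho → lam
  theta is a collider and its descendant phi is conditioned on, which opens it; rho is a fork and rho is not conditioned on — no node blocks this path, so it is active.
Path 6: beta → theta → phi ← rho → lam
  theta is a chain and theta is not conditioned on; phi is a collider and phi is conditioned on, which opens it; rho is a fork and rho is not conditioned on — no node blocks this path, so it is active.
At least one path is unblocked, so d-separation fails.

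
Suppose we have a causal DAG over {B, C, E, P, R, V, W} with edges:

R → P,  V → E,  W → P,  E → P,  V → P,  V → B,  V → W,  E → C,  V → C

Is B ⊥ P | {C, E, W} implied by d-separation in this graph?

No

Enumerating the 4 paths from B to P and testing each for blocking by {C, E, W}:
Path 1: B ← V → P
  V is a fork and V is not conditioned on — no node blocks this path, so it is active.
Path 2: B ← V → E → P
  E is a chain here and E is conditioned on, so the path is blocked at E.
Path 3: B ← V → C ← E → P
  E is a fork here and E is conditioned on, so the path is blocked at E.
Path 4: B ← V → W → P
  W is a chain here and W is conditioned on, so the path is blocked at W.
Because an active path exists, B and P are not d-separated.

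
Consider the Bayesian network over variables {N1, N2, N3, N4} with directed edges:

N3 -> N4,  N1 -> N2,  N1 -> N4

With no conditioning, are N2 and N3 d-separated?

Yes

Only one path connects N2 and N3:
Path 1: N2 ← N1 → N4 ← N3
  N4 is a collider here and neither N4 nor any of its descendants is conditioned on, so the collider stays closed — the path is blocked at N4.
Every path is blocked, so N2 and N3 are d-separated given ∅.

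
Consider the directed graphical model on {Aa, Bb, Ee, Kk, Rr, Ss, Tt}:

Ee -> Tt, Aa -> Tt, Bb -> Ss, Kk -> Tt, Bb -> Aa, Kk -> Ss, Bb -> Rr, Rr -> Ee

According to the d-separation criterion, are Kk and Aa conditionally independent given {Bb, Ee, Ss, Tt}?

No — Kk and Aa are not d-separated given {Bb, Ee, Ss, Tt}.

There are 4 undirected paths between Kk and Aa; checking each against the conditioning set {Bb, Ee, Ss, Tt}:
  1. Kk → Ss ← Bb → Rr → Ee → Tt ← Aa — Ss:collider[open]; Bb:fork[blocks]; Rr:chain[open]; Ee:chain[blocks]; Tt:collider[open] ⇒ blocked
  2. Kk → Ss ← Bb → Aa — Ss:collider[open]; Bb:fork[blocks] ⇒ blocked
  3. Kk → Tt ← Aa — Tt:collider[open] ⇒ active
  4. Kk → Tt ← Ee ← Rr ← Bb → Aa — Tt:collider[open]; Ee:chain[blocks]; Rr:chain[open]; Bb:fork[blocks] ⇒ blocked
At least one path is unblocked, so d-separation fails.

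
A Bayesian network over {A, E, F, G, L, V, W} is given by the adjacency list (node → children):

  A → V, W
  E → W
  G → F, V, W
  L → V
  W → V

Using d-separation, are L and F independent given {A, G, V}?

Yes

We examine all 3 paths between L and F:
  1. L → V ← W ← G → F — V:collider[open]; W:chain[open]; G:fork[blocks] ⇒ blocked
  2. L → V ← G → F — V:collider[open]; G:fork[blocks] ⇒ blocked
  3. L → V ← A → W ← G → F — V:collider[open]; A:fork[blocks]; W:collider[open]; G:fork[blocks] ⇒ blocked
All paths are blocked; L ⊥ F | {A, G, V} holds.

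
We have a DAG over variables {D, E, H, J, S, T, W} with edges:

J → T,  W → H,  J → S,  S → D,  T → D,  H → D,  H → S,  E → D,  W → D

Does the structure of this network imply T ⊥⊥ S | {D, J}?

Enumerating the 4 paths from T to S and testing each for blocking by {D, J}:
Path 1: T ← J → S
  J is a fork here and J is conditioned on, so the path is blocked at J.
Path 2: T → D ← H → S
  D is a collider and D is conditioned on, which opens it; H is a fork and H is not conditioned on — no node blocks this path, so it is active.
Path 3: T → D ← S
  D is a collider and D is conditioned on, which opens it — no node blocks this path, so it is active.
Path 4: T → D ← W → H → S
  D is a collider and D is conditioned on, which opens it; W is a fork and W is not conditioned on; H is a chain and H is not conditioned on — no node blocks this path, so it is active.
Since the path T → D ← H → S is active, T and S are not d-separated given {D, J}.

No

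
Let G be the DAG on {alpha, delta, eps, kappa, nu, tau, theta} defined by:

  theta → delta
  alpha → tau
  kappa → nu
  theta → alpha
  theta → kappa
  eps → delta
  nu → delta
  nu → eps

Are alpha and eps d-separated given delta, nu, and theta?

Yes

We examine all 4 paths between alpha and eps:
Path 1: alpha ← theta → kappa → nu → eps
  theta is a fork here and theta is conditioned on, so the path is blocked at theta.
Path 2: alpha ← theta → kappa → nu → delta ← eps
  theta is a fork here and theta is conditioned on, so the path is blocked at theta.
Path 3: alpha ← theta → delta ← eps
  theta is a fork here and theta is conditioned on, so the path is blocked at theta.
Path 4: alpha ← theta → delta ← nu → eps
  theta is a fork here and theta is conditioned on, so the path is blocked at theta.
All paths are blocked; alpha ⊥ eps | {delta, nu, theta} holds.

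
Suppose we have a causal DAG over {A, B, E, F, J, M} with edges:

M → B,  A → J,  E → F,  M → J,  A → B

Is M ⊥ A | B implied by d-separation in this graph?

No

2 paths connect M and A; each must be blocked for d-separation to hold:
Path 1: M → B ← A
  B is a collider and B is conditioned on, which opens it — no node blocks this path, so it is active.
Path 2: M → J ← A
  J is a collider here and neither J nor any of its descendants is conditioned on, so the collider stays closed — the path is blocked at J.
Since the path M → B ← A is active, M and A are not d-separated given {B}.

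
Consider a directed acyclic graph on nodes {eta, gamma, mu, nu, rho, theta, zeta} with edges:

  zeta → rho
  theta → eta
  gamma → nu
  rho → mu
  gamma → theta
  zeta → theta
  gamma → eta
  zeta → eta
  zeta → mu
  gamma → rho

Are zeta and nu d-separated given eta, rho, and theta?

No — zeta and nu are not d-separated given {eta, rho, theta}.

There are 6 undirected paths between zeta and nu; checking each against the conditioning set {eta, rho, theta}:
Path 1: zeta → mu ← rho ← gamma → nu
  mu is a collider here and neither mu nor any of its descendants is conditioned on, so the collider stays closed — the path is blocked at mu.
Path 2: zeta → eta ← gamma → nu
  eta is a collider and eta is conditioned on, which opens it; gamma is a fork and gamma is not conditioned on — no node blocks this path, so it is active.
Path 3: zeta → eta ← theta ← gamma → nu
  theta is a chain here and theta is conditioned on, so the path is blocked at theta.
Path 4: zeta → theta → eta ← gamma → nu
  theta is a chain here and theta is conditioned on, so the path is blocked at theta.
Path 5: zeta → theta ← gamma → nu
  theta is a collider and theta is conditioned on, which opens it; gamma is a fork and gamma is not conditioned on — no node blocks this path, so it is active.
Path 6: zeta → rho ← gamma → nu
  rho is a collider and rho is conditioned on, which opens it; gamma is a fork and gamma is not conditioned on — no node blocks this path, so it is active.
Because an active path exists, zeta and nu are not d-separated.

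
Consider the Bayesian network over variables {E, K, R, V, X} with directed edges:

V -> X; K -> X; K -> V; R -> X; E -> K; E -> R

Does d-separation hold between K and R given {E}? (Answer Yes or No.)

Yes

There are 3 undirected paths between K and R; checking each against the conditioning set {E}:
Path 1: K ← E → R
  E is a fork here and E is conditioned on, so the path is blocked at E.
Path 2: K → V → X ← R
  X is a collider here and neither X nor any of its descendants is conditioned on, so the collider stays closed — the path is blocked at X.
Path 3: K → X ← R
  X is a collider here and neither X nor any of its descendants is conditioned on, so the collider stays closed — the path is blocked at X.
Every path is blocked, so K and R are d-separated given {E}.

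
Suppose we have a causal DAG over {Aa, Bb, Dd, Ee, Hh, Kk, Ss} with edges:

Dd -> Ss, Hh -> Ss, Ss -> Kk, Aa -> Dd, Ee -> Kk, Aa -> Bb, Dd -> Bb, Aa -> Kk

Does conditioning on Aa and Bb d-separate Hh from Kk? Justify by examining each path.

No — Hh and Kk are not d-separated given {Aa, Bb}.

There are 3 undirected paths between Hh and Kk; checking each against the conditioning set {Aa, Bb}:
  1. Hh → Ss → Kk — Ss:chain[open] ⇒ active
  2. Hh → Ss ← Dd ← Aa → Kk — Ss:collider[blocks]; Dd:chain[open]; Aa:fork[blocks] ⇒ blocked
  3. Hh → Ss ← Dd → Bb ← Aa → Kk — Ss:collider[blocks]; Dd:fork[open]; Bb:collider[open]; Aa:fork[blocks] ⇒ blocked
At least one path is unblocked, so d-separation fails.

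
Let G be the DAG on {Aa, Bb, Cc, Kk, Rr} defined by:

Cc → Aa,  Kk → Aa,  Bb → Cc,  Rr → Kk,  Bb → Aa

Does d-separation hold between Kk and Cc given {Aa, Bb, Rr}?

We examine all 2 paths between Kk and Cc:
Path 1: Kk → Aa ← Bb → Cc
  Bb is a fork here and Bb is conditioned on, so the path is blocked at Bb.
Path 2: Kk → Aa ← Cc
  Aa is a collider and Aa is conditioned on, which opens it — no node blocks this path, so it is active.
Because an active path exists, Kk and Cc are not d-separated.

No — Kk and Cc are not d-separated given {Aa, Bb, Rr}.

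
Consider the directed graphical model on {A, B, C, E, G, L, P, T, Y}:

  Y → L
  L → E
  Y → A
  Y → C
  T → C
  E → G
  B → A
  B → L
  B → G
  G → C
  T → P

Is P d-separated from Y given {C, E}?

We examine all 5 paths between P and Y:
Path 1: P ← T → C ← G ← B → L ← Y
  T is a fork and T is not conditioned on; C is a collider and C is conditioned on, which opens it; G is a chain and G is not conditioned on; B is a fork and B is not conditioned on; L is a collider and its descendant E is conditioned on, which opens it — no node blocks this path, so it is active.
Path 2: P ← T → C ← G ← B → A ← Y
  A is a collider here and neither A nor any of its descendants is conditioned on, so the collider stays closed — the path is blocked at A.
Path 3: P ← T → C ← G ← E ← L ← B → A ← Y
  E is a chain here and E is conditioned on, so the path is blocked at E.
Path 4: P ← T → C ← G ← E ← L ← Y
  E is a chain here and E is conditioned on, so the path is blocked at E.
Path 5: P ← T → C ← Y
  T is a fork and T is not conditioned on; C is a collider and C is conditioned on, which opens it — no node blocks this path, so it is active.
Since the path P ← T → C ← G ← B → L ← Y is active, P and Y are not d-separated given {C, E}.

No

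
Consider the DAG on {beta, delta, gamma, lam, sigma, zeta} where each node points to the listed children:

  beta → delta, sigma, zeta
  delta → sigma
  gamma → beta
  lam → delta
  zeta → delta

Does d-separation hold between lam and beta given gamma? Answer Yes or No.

Yes — lam and beta are d-separated given {gamma}.

We examine all 3 paths between lam and beta:
Path 1: lam → delta ← zeta ← beta
  delta is a collider here and neither delta nor any of its descendants is conditioned on, so the collider stays closed — the path is blocked at delta.
Path 2: lam → delta ← beta
  delta is a collider here and neither delta nor any of its descendants is conditioned on, so the collider stays closed — the path is blocked at delta.
Path 3: lam → delta → sigma ← beta
  sigma is a collider here and neither sigma nor any of its descendants is conditioned on, so the collider stays closed — the path is blocked at sigma.
Every path is blocked, so lam and beta are d-separated given {gamma}.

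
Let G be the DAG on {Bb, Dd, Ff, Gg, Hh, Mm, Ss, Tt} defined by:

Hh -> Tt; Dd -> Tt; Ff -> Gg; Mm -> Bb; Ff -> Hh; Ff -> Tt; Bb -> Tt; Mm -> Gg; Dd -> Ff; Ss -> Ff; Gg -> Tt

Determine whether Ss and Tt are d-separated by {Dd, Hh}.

We examine all 5 paths between Ss and Tt:
Path 1: Ss → Ff → Hh → Tt
  Hh is a chain here and Hh is conditioned on, so the path is blocked at Hh.
Path 2: Ss → Ff → Tt
  Ff is a chain and Ff is not conditioned on — no node blocks this path, so it is active.
Path 3: Ss → Ff ← Dd → Tt
  Dd is a fork here and Dd is conditioned on, so the path is blocked at Dd.
Path 4: Ss → Ff → Gg → Tt
  Ff is a chain and Ff is not conditioned on; Gg is a chain and Gg is not conditioned on — no node blocks this path, so it is active.
Path 5: Ss → Ff → Gg ← Mm → Bb → Tt
  Gg is a collider here and neither Gg nor any of its descendants is conditioned on, so the collider stays closed — the path is blocked at Gg.
Since the path Ss → Ff → Tt is active, Ss and Tt are not d-separated given {Dd, Hh}.

No — Ss and Tt are not d-separated given {Dd, Hh}.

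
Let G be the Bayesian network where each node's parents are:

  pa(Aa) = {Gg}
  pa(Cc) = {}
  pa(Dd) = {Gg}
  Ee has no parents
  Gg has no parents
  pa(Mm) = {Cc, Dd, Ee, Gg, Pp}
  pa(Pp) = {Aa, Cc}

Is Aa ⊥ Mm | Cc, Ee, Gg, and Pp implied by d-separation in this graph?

Yes

There are 4 undirected paths between Aa and Mm; checking each against the conditioning set {Cc, Ee, Gg, Pp}:
Path 1: Aa ← Gg → Dd → Mm
  Gg is a fork here and Gg is conditioned on, so the path is blocked at Gg.
Path 2: Aa ← Gg → Mm
  Gg is a fork here and Gg is conditioned on, so the path is blocked at Gg.
Path 3: Aa → Pp ← Cc → Mm
  Cc is a fork here and Cc is conditioned on, so the path is blocked at Cc.
Path 4: Aa → Pp → Mm
  Pp is a chain here and Pp is conditioned on, so the path is blocked at Pp.
Every path is blocked, so Aa and Mm are d-separated given {Cc, Ee, Gg, Pp}.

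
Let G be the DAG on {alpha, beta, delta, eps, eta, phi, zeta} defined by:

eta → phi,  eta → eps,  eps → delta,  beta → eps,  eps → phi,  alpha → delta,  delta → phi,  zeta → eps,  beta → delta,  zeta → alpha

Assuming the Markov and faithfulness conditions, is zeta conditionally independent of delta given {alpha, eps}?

No

We examine all 5 paths between zeta and delta:
  1. zeta → eps ← beta → delta — eps:collider[open]; beta:fork[open] ⇒ active
  2. zeta → eps → delta — eps:chain[blocks] ⇒ blocked
  3. zeta → eps ← eta → phi ← delta — eps:collider[open]; eta:fork[open]; phi:collider[blocks] ⇒ blocked
  4. zeta → eps → phi ← delta — eps:chain[blocks]; phi:collider[blocks] ⇒ blocked
  5. zeta → alpha → delta — alpha:chain[blocks] ⇒ blocked
Because an active path exists, zeta and delta are not d-separated.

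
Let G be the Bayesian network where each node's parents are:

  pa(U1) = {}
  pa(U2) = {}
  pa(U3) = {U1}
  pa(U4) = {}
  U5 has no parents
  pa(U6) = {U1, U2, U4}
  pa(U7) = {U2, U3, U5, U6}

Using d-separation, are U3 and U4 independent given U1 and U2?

There are 3 undirected paths between U3 and U4; checking each against the conditioning set {U1, U2}:
  1. U3 → U7 ← U2 → U6 ← U4 — U7:collider[blocks]; U2:fork[blocks]; U6:collider[blocks] ⇒ blocked
  2. U3 → U7 ← U6 ← U4 — U7:collider[blocks]; U6:chain[open] ⇒ blocked
  3. U3 ← U1 → U6 ← U4 — U1:fork[blocks]; U6:collider[blocks] ⇒ blocked
All paths are blocked; U3 ⊥ U4 | {U1, U2} holds.

Yes — U3 and U4 are d-separated given {U1, U2}.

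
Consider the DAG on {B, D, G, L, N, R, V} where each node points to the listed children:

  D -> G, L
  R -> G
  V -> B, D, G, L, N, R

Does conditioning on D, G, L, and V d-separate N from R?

Yes

We examine all 4 paths between N and R:
Path 1: N ← V → R
  V is a fork here and V is conditioned on, so the path is blocked at V.
Path 2: N ← V → G ← R
  V is a fork here and V is conditioned on, so the path is blocked at V.
Path 3: N ← V → L ← D → G ← R
  V is a fork here and V is conditioned on, so the path is blocked at V.
Path 4: N ← V → D → G ← R
  V is a fork here and V is conditioned on, so the path is blocked at V.
Since every path is blocked, d-separation holds.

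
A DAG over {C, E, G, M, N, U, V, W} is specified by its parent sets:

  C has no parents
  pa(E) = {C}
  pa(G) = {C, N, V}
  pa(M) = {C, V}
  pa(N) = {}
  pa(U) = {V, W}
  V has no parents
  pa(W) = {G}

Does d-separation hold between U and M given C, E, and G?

We examine all 4 paths between U and M:
Path 1: U ← V → G ← C → M
  C is a fork here and C is conditioned on, so the path is blocked at C.
Path 2: U ← V → M
  V is a fork and V is not conditioned on — no node blocks this path, so it is active.
Path 3: U ← W ← G ← C → M
  G is a chain here and G is conditioned on, so the path is blocked at G.
Path 4: U ← W ← G ← V → M
  G is a chain here and G is conditioned on, so the path is blocked at G.
At least one path is unblocked, so d-separation fails.

No — U and M are not d-separated given {C, E, G}.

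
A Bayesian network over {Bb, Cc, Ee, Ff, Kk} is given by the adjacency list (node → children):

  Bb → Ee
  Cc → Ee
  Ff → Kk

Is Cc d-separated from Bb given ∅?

There is one path between Cc and Bb:
Path 1: Cc → Ee ← Bb
  Ee is a collider here and neither Ee nor any of its descendants is conditioned on, so the collider stays closed — the path is blocked at Ee.
All paths are blocked; Cc ⊥ Bb | ∅ holds.

Yes — Cc and Bb are d-separated given ∅.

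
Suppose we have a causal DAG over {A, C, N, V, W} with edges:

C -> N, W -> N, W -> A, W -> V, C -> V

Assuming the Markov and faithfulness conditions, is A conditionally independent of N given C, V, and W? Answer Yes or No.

Yes — A and N are d-separated given {C, V, W}.

2 paths connect A and N; each must be blocked for d-separation to hold:
  1. A ← W → N — W:fork[blocks] ⇒ blocked
  2. A ← W → V ← C → N — W:fork[blocks]; V:collider[open]; C:fork[blocks] ⇒ blocked
Every path is blocked, so A and N are d-separated given {C, V, W}.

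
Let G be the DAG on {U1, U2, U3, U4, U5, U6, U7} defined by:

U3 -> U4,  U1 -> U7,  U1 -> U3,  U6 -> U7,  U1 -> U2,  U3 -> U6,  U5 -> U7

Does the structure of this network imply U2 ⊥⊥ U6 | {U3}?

We examine all 2 paths between U2 and U6:
  1. U2 ← U1 → U3 → U6 — U1:fork[open]; U3:chain[blocks] ⇒ blocked
  2. U2 ← U1 → U7 ← U6 — U1:fork[open]; U7:collider[blocks] ⇒ blocked
All paths are blocked; U2 ⊥ U6 | {U3} holds.

Yes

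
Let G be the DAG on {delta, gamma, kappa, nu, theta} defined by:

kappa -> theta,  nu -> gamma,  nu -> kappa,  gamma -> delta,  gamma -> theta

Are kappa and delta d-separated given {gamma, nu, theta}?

Yes

Enumerating the 2 paths from kappa to delta and testing each for blocking by {gamma, nu, theta}:
  1. kappa → theta ← gamma → delta — theta:collider[open]; gamma:fork[blocks] ⇒ blocked
  2. kappa ← nu → gamma → delta — nu:fork[blocks]; gamma:chain[blocks] ⇒ blocked
Since every path is blocked, d-separation holds.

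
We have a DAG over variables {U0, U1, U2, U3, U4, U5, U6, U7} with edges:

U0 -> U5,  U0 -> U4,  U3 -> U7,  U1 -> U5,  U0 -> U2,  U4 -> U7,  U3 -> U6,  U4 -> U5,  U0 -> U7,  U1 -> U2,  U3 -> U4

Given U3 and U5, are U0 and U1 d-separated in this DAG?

We examine all 5 paths between U0 and U1:
Path 1: U0 → U4 → U5 ← U1
  U4 is a chain and U4 is not conditioned on; U5 is a collider and U5 is conditioned on, which opens it — no node blocks this path, so it is active.
Path 2: U0 → U7 ← U4 → U5 ← U1
  U7 is a collider here and neither U7 nor any of its descendants is conditioned on, so the collider stays closed — the path is blocked at U7.
Path 3: U0 → U7 ← U3 → U4 → U5 ← U1
  U7 is a collider here and neither U7 nor any of its descendants is conditioned on, so the collider stays closed — the path is blocked at U7.
Path 4: U0 → U5 ← U1
  U5 is a collider and U5 is conditioned on, which opens it — no node blocks this path, so it is active.
Path 5: U0 → U2 ← U1
  U2 is a collider here and neither U2 nor any of its descendants is conditioned on, so the collider stays closed — the path is blocked at U2.
Since the path U0 → U4 → U5 ← U1 is active, U0 and U1 are not d-separated given {U3, U5}.

No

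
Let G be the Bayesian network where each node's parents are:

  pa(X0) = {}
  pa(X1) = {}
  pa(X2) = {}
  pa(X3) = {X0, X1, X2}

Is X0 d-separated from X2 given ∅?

Yes

The only undirected path from X0 to X2 is:
  1. X0 → X3 ← X2 — X3:collider[blocks] ⇒ blocked
Every path is blocked, so X0 and X2 are d-separated given ∅.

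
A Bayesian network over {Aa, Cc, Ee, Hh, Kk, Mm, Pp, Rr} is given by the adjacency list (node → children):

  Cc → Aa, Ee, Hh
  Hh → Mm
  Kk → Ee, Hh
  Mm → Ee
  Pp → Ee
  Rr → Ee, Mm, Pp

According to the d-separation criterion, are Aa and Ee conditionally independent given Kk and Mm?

No

We examine all 5 paths between Aa and Ee:
Path 1: Aa ← Cc → Ee
  Cc is a fork and Cc is not conditioned on — no node blocks this path, so it is active.
Path 2: Aa ← Cc → Hh → Mm ← Rr → Pp → Ee
  Cc is a fork and Cc is not conditioned on; Hh is a chain and Hh is not conditioned on; Mm is a collider and Mm is conditioned on, which opens it; Rr is a fork and Rr is not conditioned on; Pp is a chain and Pp is not conditioned on — no node blocks this path, so it is active.
Path 3: Aa ← Cc → Hh → Mm ← Rr → Ee
  Cc is a fork and Cc is not conditioned on; Hh is a chain and Hh is not conditioned on; Mm is a collider and Mm is conditioned on, which opens it; Rr is a fork and Rr is not conditioned on — no node blocks this path, so it is active.
Path 4: Aa ← Cc → Hh → Mm → Ee
  Mm is a chain here and Mm is conditioned on, so the path is blocked at Mm.
Path 5: Aa ← Cc → Hh ← Kk → Ee
  Kk is a fork here and Kk is conditioned on, so the path is blocked at Kk.
Since the path Aa ← Cc → Ee is active, Aa and Ee are not d-separated given {Kk, Mm}.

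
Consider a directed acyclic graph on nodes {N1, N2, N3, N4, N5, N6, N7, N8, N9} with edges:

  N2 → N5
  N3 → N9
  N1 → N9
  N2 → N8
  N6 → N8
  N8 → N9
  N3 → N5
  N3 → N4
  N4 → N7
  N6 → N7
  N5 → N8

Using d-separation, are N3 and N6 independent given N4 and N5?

Yes

There are 4 undirected paths between N3 and N6; checking each against the conditioning set {N4, N5}:
  1. N3 → N9 ← N8 ← N6 — N9:collider[blocks]; N8:chain[open] ⇒ blocked
  2. N3 → N5 ← N2 → N8 ← N6 — N5:collider[open]; N2:fork[open]; N8:collider[blocks] ⇒ blocked
  3. N3 → N5 → N8 ← N6 — N5:chain[blocks]; N8:collider[blocks] ⇒ blocked
  4. N3 → N4 → N7 ← N6 — N4:chain[blocks]; N7:collider[blocks] ⇒ blocked
All paths are blocked; N3 ⊥ N6 | {N4, N5} holds.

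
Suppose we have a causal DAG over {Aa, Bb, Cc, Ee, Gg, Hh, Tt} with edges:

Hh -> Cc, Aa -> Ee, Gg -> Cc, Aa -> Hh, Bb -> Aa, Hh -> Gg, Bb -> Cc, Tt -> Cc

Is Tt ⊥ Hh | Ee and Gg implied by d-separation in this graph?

Yes

We examine all 3 paths between Tt and Hh:
Path 1: Tt → Cc ← Bb → Aa → Hh
  Cc is a collider here and neither Cc nor any of its descendants is conditioned on, so the collider stays closed — the path is blocked at Cc.
Path 2: Tt → Cc ← Gg ← Hh
  Cc is a collider here and neither Cc nor any of its descendants is conditioned on, so the collider stays closed — the path is blocked at Cc.
Path 3: Tt → Cc ← Hh
  Cc is a collider here and neither Cc nor any of its descendants is conditioned on, so the collider stays closed — the path is blocked at Cc.
Every path is blocked, so Tt and Hh are d-separated given {Ee, Gg}.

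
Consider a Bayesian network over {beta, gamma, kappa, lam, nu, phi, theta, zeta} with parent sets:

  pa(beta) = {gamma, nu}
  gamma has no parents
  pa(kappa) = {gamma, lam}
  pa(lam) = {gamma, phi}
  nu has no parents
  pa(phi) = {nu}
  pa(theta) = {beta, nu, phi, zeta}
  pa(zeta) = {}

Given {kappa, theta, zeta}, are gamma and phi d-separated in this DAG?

There are 6 undirected paths between gamma and phi; checking each against the conditioning set {kappa, theta, zeta}:
  1. gamma → lam ← phi — lam:collider[open] ⇒ active
  2. gamma → beta ← nu → phi — beta:collider[open]; nu:fork[open] ⇒ active
  3. gamma → beta ← nu → theta ← phi — beta:collider[open]; nu:fork[open]; theta:collider[open] ⇒ active
  4. gamma → beta → theta ← phi — beta:chain[open]; theta:collider[open] ⇒ active
  5. gamma → beta → theta ← nu → phi — beta:chain[open]; theta:collider[open]; nu:fork[open] ⇒ active
  6. gamma → kappa ← lam ← phi — kappa:collider[open]; lam:chain[open] ⇒ active
At least one path is unblocked, so d-separation fails.

No — gamma and phi are not d-separated given {kappa, theta, zeta}.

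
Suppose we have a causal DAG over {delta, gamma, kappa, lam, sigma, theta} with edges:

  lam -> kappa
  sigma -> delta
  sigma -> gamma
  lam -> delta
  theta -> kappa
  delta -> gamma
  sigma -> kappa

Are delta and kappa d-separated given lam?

No — delta and kappa are not d-separated given {lam}.

There are 3 undirected paths between delta and kappa; checking each against the conditioning set {lam}:
Path 1: delta ← lam → kappa
  lam is a fork here and lam is conditioned on, so the path is blocked at lam.
Path 2: delta → gamma ← sigma → kappa
  gamma is a collider here and neither gamma nor any of its descendants is conditioned on, so the collider stays closed — the path is blocked at gamma.
Path 3: delta ← sigma → kappa
  sigma is a fork and sigma is not conditioned on — no node blocks this path, so it is active.
Since the path delta ← sigma → kappa is active, delta and kappa are not d-separated given {lam}.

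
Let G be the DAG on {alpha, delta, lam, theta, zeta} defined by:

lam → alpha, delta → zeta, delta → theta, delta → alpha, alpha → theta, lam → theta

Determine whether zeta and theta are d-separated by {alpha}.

We examine all 3 paths between zeta and theta:
Path 1: zeta ← delta → alpha ← lam → theta
  delta is a fork and delta is not conditioned on; alpha is a collider and alpha is conditioned on, which opens it; lam is a fork and lam is not conditioned on — no node blocks this path, so it is active.
Path 2: zeta ← delta → alpha → theta
  alpha is a chain here and alpha is conditioned on, so the path is blocked at alpha.
Path 3: zeta ← delta → theta
  delta is a fork and delta is not conditioned on — no node blocks this path, so it is active.
At least one path is unblocked, so d-separation fails.

No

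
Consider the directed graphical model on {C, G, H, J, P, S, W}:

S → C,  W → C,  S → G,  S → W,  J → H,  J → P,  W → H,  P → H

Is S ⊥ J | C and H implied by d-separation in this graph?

No — S and J are not d-separated given {C, H}.

4 paths connect S and J; each must be blocked for d-separation to hold:
Path 1: S → W → H ← P ← J
  W is a chain and W is not conditioned on; H is a collider and H is conditioned on, which opens it; P is a chain and P is not conditioned on — no node blocks this path, so it is active.
Path 2: S → W → H ← J
  W is a chain and W is not conditioned on; H is a collider and H is conditioned on, which opens it — no node blocks this path, so it is active.
Path 3: S → C ← W → H ← P ← J
  C is a collider and C is conditioned on, which opens it; W is a fork and W is not conditioned on; H is a collider and H is conditioned on, which opens it; P is a chain and P is not conditioned on — no node blocks this path, so it is active.
Path 4: S → C ← W → H ← J
  C is a collider and C is conditioned on, which opens it; W is a fork and W is not conditioned on; H is a collider and H is conditioned on, which opens it — no node blocks this path, so it is active.
At least one path is unblocked, so d-separation fails.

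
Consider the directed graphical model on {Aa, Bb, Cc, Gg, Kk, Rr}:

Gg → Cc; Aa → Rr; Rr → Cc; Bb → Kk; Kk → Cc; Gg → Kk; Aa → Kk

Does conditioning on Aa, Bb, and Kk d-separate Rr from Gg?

There are 4 undirected paths between Rr and Gg; checking each against the conditioning set {Aa, Bb, Kk}:
  1. Rr ← Aa → Kk → Cc ← Gg — Aa:fork[blocks]; Kk:chain[blocks]; Cc:collider[blocks] ⇒ blocked
  2. Rr ← Aa → Kk ← Gg — Aa:fork[blocks]; Kk:collider[open] ⇒ blocked
  3. Rr → Cc ← Kk ← Gg — Cc:collider[blocks]; Kk:chain[blocks] ⇒ blocked
  4. Rr → Cc ← Gg — Cc:collider[blocks] ⇒ blocked
Every path is blocked, so Rr and Gg are d-separated given {Aa, Bb, Kk}.

Yes — Rr and Gg are d-separated given {Aa, Bb, Kk}.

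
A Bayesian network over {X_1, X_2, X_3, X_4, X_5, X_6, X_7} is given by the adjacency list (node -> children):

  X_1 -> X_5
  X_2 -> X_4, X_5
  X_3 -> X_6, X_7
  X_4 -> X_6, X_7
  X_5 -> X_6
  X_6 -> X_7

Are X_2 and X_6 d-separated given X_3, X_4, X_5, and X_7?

Yes — X_2 and X_6 are d-separated given {X_3, X_4, X_5, X_7}.

We examine all 4 paths between X_2 and X_6:
Path 1: X_2 → X_4 → X_7 ← X_6
  X_4 is a chain here and X_4 is conditioned on, so the path is blocked at X_4.
Path 2: X_2 → X_4 → X_7 ← X_3 → X_6
  X_4 is a chain here and X_4 is conditioned on, so the path is blocked at X_4.
Path 3: X_2 → X_4 → X_6
  X_4 is a chain here and X_4 is conditioned on, so the path is blocked at X_4.
Path 4: X_2 → X_5 → X_6
  X_5 is a chain here and X_5 is conditioned on, so the path is blocked at X_5.
Every path is blocked, so X_2 and X_6 are d-separated given {X_3, X_4, X_5, X_7}.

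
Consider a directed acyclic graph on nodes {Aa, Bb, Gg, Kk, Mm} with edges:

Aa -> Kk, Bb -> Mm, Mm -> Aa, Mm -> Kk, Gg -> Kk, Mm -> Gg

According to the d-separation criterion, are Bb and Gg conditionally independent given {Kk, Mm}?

3 paths connect Bb and Gg; each must be blocked for d-separation to hold:
Path 1: Bb → Mm → Kk ← Gg
  Mm is a chain here and Mm is conditioned on, so the path is blocked at Mm.
Path 2: Bb → Mm → Gg
  Mm is a chain here and Mm is conditioned on, so the path is blocked at Mm.
Path 3: Bb → Mm → Aa → Kk ← Gg
  Mm is a chain here and Mm is conditioned on, so the path is blocked at Mm.
Since every path is blocked, d-separation holds.

Yes — Bb and Gg are d-separated given {Kk, Mm}.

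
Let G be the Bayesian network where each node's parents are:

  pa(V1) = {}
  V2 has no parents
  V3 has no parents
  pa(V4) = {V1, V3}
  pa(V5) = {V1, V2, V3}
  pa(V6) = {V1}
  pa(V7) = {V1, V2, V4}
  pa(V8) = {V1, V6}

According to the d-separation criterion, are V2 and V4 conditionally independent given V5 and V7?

There are 6 undirected paths between V2 and V4; checking each against the conditioning set {V5, V7}:
  1. V2 → V7 ← V1 → V4 — V7:collider[open]; V1:fork[open] ⇒ active
  2. V2 → V7 ← V1 → V5 ← V3 → V4 — V7:collider[open]; V1:fork[open]; V5:collider[open]; V3:fork[open] ⇒ active
  3. V2 → V7 ← V4 — V7:collider[open] ⇒ active
  4. V2 → V5 ← V1 → V7 ← V4 — V5:collider[open]; V1:fork[open]; V7:collider[open] ⇒ active
  5. V2 → V5 ← V1 → V4 — V5:collider[open]; V1:fork[open] ⇒ active
  6. V2 → V5 ← V3 → V4 — V5:collider[open]; V3:fork[open] ⇒ active
Since the path V2 → V7 ← V1 → V4 is active, V2 and V4 are not d-separated given {V5, V7}.

No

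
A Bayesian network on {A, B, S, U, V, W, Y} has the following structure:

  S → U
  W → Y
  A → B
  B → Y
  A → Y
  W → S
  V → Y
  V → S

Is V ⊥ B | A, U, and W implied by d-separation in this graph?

There are 4 undirected paths between V and B; checking each against the conditioning set {A, U, W}:
Path 1: V → Y ← A → B
  Y is a collider here and neither Y nor any of its descendants is conditioned on, so the collider stays closed — the path is blocked at Y.
Path 2: V → Y ← B
  Y is a collider here and neither Y nor any of its descendants is conditioned on, so the collider stays closed — the path is blocked at Y.
Path 3: V → S ← W → Y ← A → B
  W is a fork here and W is conditioned on, so the path is blocked at W.
Path 4: V → S ← W → Y ← B
  W is a fork here and W is conditioned on, so the path is blocked at W.
Since every path is blocked, d-separation holds.

Yes — V and B are d-separated given {A, U, W}.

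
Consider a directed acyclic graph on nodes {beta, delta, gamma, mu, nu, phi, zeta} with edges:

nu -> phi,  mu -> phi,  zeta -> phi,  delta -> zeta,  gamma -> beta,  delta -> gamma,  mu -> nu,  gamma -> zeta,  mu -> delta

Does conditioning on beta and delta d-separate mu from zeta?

Yes — mu and zeta are d-separated given {beta, delta}.

There are 4 undirected paths between mu and zeta; checking each against the conditioning set {beta, delta}:
Path 1: mu → delta → gamma → zeta
  delta is a chain here and delta is conditioned on, so the path is blocked at delta.
Path 2: mu → delta → zeta
  delta is a chain here and delta is conditioned on, so the path is blocked at delta.
Path 3: mu → phi ← zeta
  phi is a collider here and neither phi nor any of its descendants is conditioned on, so the collider stays closed — the path is blocked at phi.
Path 4: mu → nu → phi ← zeta
  phi is a collider here and neither phi nor any of its descendants is conditioned on, so the collider stays closed — the path is blocked at phi.
Every path is blocked, so mu and zeta are d-separated given {beta, delta}.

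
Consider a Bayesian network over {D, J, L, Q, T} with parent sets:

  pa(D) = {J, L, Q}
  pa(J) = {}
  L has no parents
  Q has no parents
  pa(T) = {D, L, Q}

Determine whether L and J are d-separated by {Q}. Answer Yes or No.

Yes — L and J are d-separated given {Q}.

3 paths connect L and J; each must be blocked for d-separation to hold:
Path 1: L → D ← J
  D is a collider here and neither D nor any of its descendants is conditioned on, so the collider stays closed — the path is blocked at D.
Path 2: L → T ← Q → D ← J
  T is a collider here and neither T nor any of its descendants is conditioned on, so the collider stays closed — the path is blocked at T.
Path 3: L → T ← D ← J
  T is a collider here and neither T nor any of its descendants is conditioned on, so the collider stays closed — the path is blocked at T.
Every path is blocked, so L and J are d-separated given {Q}.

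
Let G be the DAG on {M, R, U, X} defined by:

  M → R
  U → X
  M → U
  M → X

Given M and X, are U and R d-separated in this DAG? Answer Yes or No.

2 paths connect U and R; each must be blocked for d-separation to hold:
  1. U ← M → R — M:fork[blocks] ⇒ blocked
  2. U → X ← M → R — X:collider[open]; M:fork[blocks] ⇒ blocked
Since every path is blocked, d-separation holds.

Yes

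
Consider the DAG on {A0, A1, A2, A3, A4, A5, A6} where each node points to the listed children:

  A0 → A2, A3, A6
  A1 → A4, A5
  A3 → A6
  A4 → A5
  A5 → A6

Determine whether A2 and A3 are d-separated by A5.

No

2 paths connect A2 and A3; each must be blocked for d-separation to hold:
Path 1: A2 ← A0 → A3
  A0 is a fork and A0 is not conditioned on — no node blocks this path, so it is active.
Path 2: A2 ← A0 → A6 ← A3
  A6 is a collider here and neither A6 nor any of its descendants is conditioned on, so the collider stays closed — the path is blocked at A6.
Because an active path exists, A2 and A3 are not d-separated.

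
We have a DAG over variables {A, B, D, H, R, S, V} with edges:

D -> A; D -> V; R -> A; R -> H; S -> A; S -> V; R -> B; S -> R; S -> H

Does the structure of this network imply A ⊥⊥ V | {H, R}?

We examine all 4 paths between A and V:
  1. A ← R ← S → V — R:chain[blocks]; S:fork[open] ⇒ blocked
  2. A ← R → H ← S → V — R:fork[blocks]; H:collider[open]; S:fork[open] ⇒ blocked
  3. A ← S → V — S:fork[open] ⇒ active
  4. A ← D → V — D:fork[open] ⇒ active
Since the path A ← S → V is active, A and V are not d-separated given {H, R}.

No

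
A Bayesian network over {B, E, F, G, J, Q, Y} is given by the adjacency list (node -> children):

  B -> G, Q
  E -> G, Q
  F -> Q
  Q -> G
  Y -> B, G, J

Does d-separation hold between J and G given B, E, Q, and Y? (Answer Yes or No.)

We examine all 4 paths between J and G:
Path 1: J ← Y → B → Q ← E → G
  Y is a fork here and Y is conditioned on, so the path is blocked at Y.
Path 2: J ← Y → B → Q → G
  Y is a fork here and Y is conditioned on, so the path is blocked at Y.
Path 3: J ← Y → B → G
  Y is a fork here and Y is conditioned on, so the path is blocked at Y.
Path 4: J ← Y → G
  Y is a fork here and Y is conditioned on, so the path is blocked at Y.
Since every path is blocked, d-separation holds.

Yes — J and G are d-separated given {B, E, Q, Y}.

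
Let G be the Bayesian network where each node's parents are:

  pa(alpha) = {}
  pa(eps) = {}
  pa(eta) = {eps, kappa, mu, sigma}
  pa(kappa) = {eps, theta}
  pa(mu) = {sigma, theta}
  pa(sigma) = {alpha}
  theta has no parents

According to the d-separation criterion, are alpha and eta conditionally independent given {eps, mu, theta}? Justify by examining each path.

There are 4 undirected paths between alpha and eta; checking each against the conditioning set {eps, mu, theta}:
  1. alpha → sigma → mu ← theta → kappa ← eps → eta — sigma:chain[open]; mu:collider[open]; theta:fork[blocks]; kappa:collider[blocks]; eps:fork[blocks] ⇒ blocked
  2. alpha → sigma → mu ← theta → kappa → eta — sigma:chain[open]; mu:collider[open]; theta:fork[blocks]; kappa:chain[open] ⇒ blocked
  3. alpha → sigma → mu → eta — sigma:chain[open]; mu:chain[blocks] ⇒ blocked
  4. alpha → sigma → eta — sigma:chain[open] ⇒ active
At least one path is unblocked, so d-separation fails.

No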